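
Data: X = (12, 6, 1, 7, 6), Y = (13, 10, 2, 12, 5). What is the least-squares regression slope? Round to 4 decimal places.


b = sum((xi-xbar)(yi-ybar)) / sum((xi-xbar)^2)
n = 5, xbar = 32/5 = 6.4, ybar = 42/5 = 8.4
Sxy = sum((xi-xbar)(yi-ybar)) = 63.2
Sxx = sum((xi-xbar)^2) = 61.2
b = Sxy / Sxx = 158/153 ≈ 1.032680

1.0327


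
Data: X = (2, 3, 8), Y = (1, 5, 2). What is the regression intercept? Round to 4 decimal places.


a = ybar - b*xbar, where b = sum((xi-xbar)(yi-ybar)) / sum((xi-xbar)^2)
n = 3, xbar = 13/3 ≈ 4.333333, ybar = 8/3 ≈ 2.666667
Sxy = sum((xi-xbar)(yi-ybar)) = -5/3 ≈ -1.666667
Sxx = sum((xi-xbar)^2) = 62/3 ≈ 20.666667
b = Sxy / Sxx = -5/62 ≈ -0.080645
a = 2.666667 - (-0.080645) * 4.333333 = 187/62 ≈ 3.016129

3.0161


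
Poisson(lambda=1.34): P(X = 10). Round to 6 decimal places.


P = e^(-lam) * lam^k / k!
e^(-1.34) ≈ 0.2618457
lam^k = 1.34^10 ≈ 18.665859
k! = 10! = 3628800
P = 0.2618457 * 18.665859 / 3628800 ≈ 0.000001

0.000001


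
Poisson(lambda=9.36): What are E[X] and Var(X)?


E[X] = Var(X) = lambda = 9.36

9.36, 9.36


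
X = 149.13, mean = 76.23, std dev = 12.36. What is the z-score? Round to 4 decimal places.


z = (X - mu) / sigma
X - mu = 149.13 - 76.23 = 72.9
z = 72.9 / 12.36 = 1215/206 ≈ 5.898058

5.8981


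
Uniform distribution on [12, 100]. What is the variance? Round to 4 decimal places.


Var = (b-a)^2 / 12
(b-a)^2 = (100 - 12)^2 = 7744
Var = 7744/12 ≈ 645.333333

645.3333


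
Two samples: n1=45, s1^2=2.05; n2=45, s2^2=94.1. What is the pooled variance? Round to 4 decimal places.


sp^2 = ((n1-1)*s1^2 + (n2-1)*s2^2)/(n1+n2-2)
(n1-1)*s1^2 = 44 * 2.05 = 90.2
(n2-1)*s2^2 = 44 * 94.1 = 4140.4
numerator = 90.2 + 4140.4 = 4230.6
n1+n2-2 = 88
sp^2 = 4230.6 / 88 = 48.075

48.0750


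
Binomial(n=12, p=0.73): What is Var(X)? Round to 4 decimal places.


Var = n*p*(1-p) = 12 * 0.73 * 0.27 = 2.3652

2.3652


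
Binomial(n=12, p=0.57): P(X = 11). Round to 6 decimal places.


P = C(n,k) * p^k * (1-p)^(n-k)
C(12,11) = 12
p^k = 0.57^11 ≈ 0.002063590
(1-p)^(n-k) = 0.43^1 = 0.43
P = 12 * 0.002063590 * 0.43 ≈ 0.010648

0.010648


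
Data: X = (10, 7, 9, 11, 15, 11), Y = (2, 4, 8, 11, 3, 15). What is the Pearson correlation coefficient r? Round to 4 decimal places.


r = sum((xi-xbar)(yi-ybar)) / sqrt(sum((xi-xbar)^2) * sum((yi-ybar)^2))
n = 6, xbar = 63/6 = 10.5, ybar = 43/6 ≈ 7.166667
Sxy = sum((xi-xbar)(yi-ybar)) = -0.5
Sxx = sum((xi-xbar)^2) = 35.5
Syy = sum((yi-ybar)^2) = 785/6 ≈ 130.833333
sqrt(Sxx*Syy) ≈ 68.151180
r = Sxy / sqrt(Sxx*Syy) = -0.5 / 68.151180 ≈ -0.007337

-0.0073


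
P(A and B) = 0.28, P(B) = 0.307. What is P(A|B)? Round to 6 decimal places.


P(A|B) = P(A and B) / P(B) = 0.28 / 0.307 = 280/307 ≈ 0.91205212

0.912052


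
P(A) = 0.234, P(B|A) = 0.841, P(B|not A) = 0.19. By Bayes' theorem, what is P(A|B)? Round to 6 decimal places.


P(A|B) = P(B|A)*P(A) / P(B), P(B) = P(B|A)*P(A) + P(B|not A)*P(not A)
P(B|A)*P(A) = 0.841 * 0.234 = 0.196794
P(B|not A)*P(not A) = 0.19 * 0.766 = 0.14554
P(B) = 0.196794 + 0.14554 = 0.342334
P(A|B) = 0.196794 / 0.342334 ≈ 0.57485964

0.574860


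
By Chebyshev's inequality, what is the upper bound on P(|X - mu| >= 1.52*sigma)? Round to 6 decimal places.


P <= 1/k^2
k^2 = 1.52^2 = 2.3104
1/k^2 = 1 / 2.3104 = 625/1444 ≈ 0.43282548

0.432825


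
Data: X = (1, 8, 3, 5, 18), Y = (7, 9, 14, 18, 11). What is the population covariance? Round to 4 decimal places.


Cov = (1/n)*sum((xi-xbar)(yi-ybar))
n = 5, xbar = 35/5 = 7, ybar = 59/5 = 11.8
sum((xi-xbar)(yi-ybar)) = -4
Cov = -4 / 5 = -0.8

-0.8000


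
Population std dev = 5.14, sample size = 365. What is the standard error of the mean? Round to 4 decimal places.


SE = sigma / sqrt(n)
sqrt(365) ≈ 19.104973
SE = 5.14 / 19.104973 ≈ 0.269040

0.2690


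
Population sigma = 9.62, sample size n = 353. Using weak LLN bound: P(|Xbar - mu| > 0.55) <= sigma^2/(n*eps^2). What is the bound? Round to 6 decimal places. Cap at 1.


bound = min(1, sigma^2/(n*eps^2))
sigma^2 = 9.62^2 = 92.5444
n*eps^2 = 353 * 0.55^2 = 353 * 0.3025 = 106.7825
sigma^2/(n*eps^2) = 92.5444 / 106.7825 ≈ 0.86666261

0.866663


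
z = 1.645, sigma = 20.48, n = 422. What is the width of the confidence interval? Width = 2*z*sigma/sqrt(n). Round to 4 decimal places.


width = 2*z*sigma/sqrt(n)
2*z*sigma = 2 * 1.645 * 20.48 = 67.3792
sqrt(422) ≈ 20.542639
width = 67.3792 / 20.542639 ≈ 3.279968

3.2800


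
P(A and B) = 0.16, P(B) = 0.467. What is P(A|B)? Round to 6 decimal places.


P(A|B) = P(A and B) / P(B) = 0.16 / 0.467 = 160/467 ≈ 0.34261242

0.342612


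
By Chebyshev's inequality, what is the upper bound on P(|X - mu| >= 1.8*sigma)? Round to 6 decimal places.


P <= 1/k^2
k^2 = 1.8^2 = 3.24
1/k^2 = 1 / 3.24 = 25/81 ≈ 0.30864198

0.308642


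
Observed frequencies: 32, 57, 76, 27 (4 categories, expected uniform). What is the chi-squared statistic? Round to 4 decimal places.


chi2 = sum((O-E)^2/E), E = total/4
total = 192, E = 192/4 = 48
(32 - 48)^2 / 48 = 256 / 48 = 16/3 ≈ 5.333333
(57 - 48)^2 / 48 = 81 / 48 = 1.6875
(76 - 48)^2 / 48 = 784 / 48 = 49/3 ≈ 16.333333
(27 - 48)^2 / 48 = 441 / 48 = 9.1875
chi2 = 781/24 ≈ 32.541667

32.5417


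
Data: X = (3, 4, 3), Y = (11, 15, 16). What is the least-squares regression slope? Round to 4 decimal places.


b = sum((xi-xbar)(yi-ybar)) / sum((xi-xbar)^2)
n = 3, xbar = 10/3 ≈ 3.333333, ybar = 42/3 = 14
Sxy = sum((xi-xbar)(yi-ybar)) = 1
Sxx = sum((xi-xbar)^2) = 2/3 ≈ 0.666667
b = Sxy / Sxx = 1.5

1.5000


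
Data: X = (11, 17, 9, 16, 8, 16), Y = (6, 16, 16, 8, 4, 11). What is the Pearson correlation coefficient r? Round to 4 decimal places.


r = sum((xi-xbar)(yi-ybar)) / sqrt(sum((xi-xbar)^2) * sum((yi-ybar)^2))
n = 6, xbar = 77/6 ≈ 12.833333, ybar = 61/6 ≈ 10.166667
Sxy = sum((xi-xbar)(yi-ybar)) = 211/6 ≈ 35.166667
Sxx = sum((xi-xbar)^2) = 473/6 ≈ 78.833333
Syy = sum((yi-ybar)^2) = 773/6 ≈ 128.833333
sqrt(Sxx*Syy) ≈ 100.778773
r = Sxy / sqrt(Sxx*Syy) = 35.166667 / 100.778773 ≈ 0.348949

0.3489


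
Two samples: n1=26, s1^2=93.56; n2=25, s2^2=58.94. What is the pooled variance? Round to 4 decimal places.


sp^2 = ((n1-1)*s1^2 + (n2-1)*s2^2)/(n1+n2-2)
(n1-1)*s1^2 = 25 * 93.56 = 2339
(n2-1)*s2^2 = 24 * 58.94 = 1414.56
numerator = 2339 + 1414.56 = 3753.56
n1+n2-2 = 49
sp^2 = 3753.56 / 49 = 93839/1225 ≈ 76.603265

76.6033


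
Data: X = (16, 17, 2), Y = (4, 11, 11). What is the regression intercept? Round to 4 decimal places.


a = ybar - b*xbar, where b = sum((xi-xbar)(yi-ybar)) / sum((xi-xbar)^2)
n = 3, xbar = 35/3 ≈ 11.666667, ybar = 26/3 ≈ 8.666667
Sxy = sum((xi-xbar)(yi-ybar)) = -91/3 ≈ -30.333333
Sxx = sum((xi-xbar)^2) = 422/3 ≈ 140.666667
b = Sxy / Sxx = -91/422 ≈ -0.215640
a = 8.666667 - (-0.215640) * 11.666667 = 4719/422 ≈ 11.182464

11.1825


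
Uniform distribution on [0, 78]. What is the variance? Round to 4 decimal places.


Var = (b-a)^2 / 12
(b-a)^2 = (78 - 0)^2 = 6084
Var = 6084/12 = 507

507.0000


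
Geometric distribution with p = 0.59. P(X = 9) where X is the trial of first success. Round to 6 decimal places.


P = (1-p)^(k-1) * p
(1-p)^(k-1) = 0.41^8 ≈ 0.0007984925
P = 0.0007984925 * 0.59 ≈ 0.0004711106

0.000471


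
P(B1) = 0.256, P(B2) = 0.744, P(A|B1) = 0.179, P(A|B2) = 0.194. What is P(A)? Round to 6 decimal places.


P(A) = P(A|B1)*P(B1) + P(A|B2)*P(B2)
P(A|B1)*P(B1) = 0.179 * 0.256 = 0.045824
P(A|B2)*P(B2) = 0.194 * 0.744 = 0.144336
P(A) = 0.045824 + 0.144336 = 0.19016

0.190160


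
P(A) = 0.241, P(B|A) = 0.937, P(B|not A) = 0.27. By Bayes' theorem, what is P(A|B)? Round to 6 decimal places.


P(A|B) = P(B|A)*P(A) / P(B), P(B) = P(B|A)*P(A) + P(B|not A)*P(not A)
P(B|A)*P(A) = 0.937 * 0.241 = 0.225817
P(B|not A)*P(not A) = 0.27 * 0.759 = 0.20493
P(B) = 0.225817 + 0.20493 = 0.430747
P(A|B) = 0.225817 / 0.430747 ≈ 0.52424509

0.524245


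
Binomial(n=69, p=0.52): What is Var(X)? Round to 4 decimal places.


Var = n*p*(1-p) = 69 * 0.52 * 0.48 = 17.2224

17.2224


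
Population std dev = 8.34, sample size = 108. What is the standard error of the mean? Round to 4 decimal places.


SE = sigma / sqrt(n)
sqrt(108) ≈ 10.392305
SE = 8.34 / 10.392305 ≈ 0.802517

0.8025


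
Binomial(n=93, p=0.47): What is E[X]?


E[X] = n*p = 93 * 0.47 = 43.71

43.71


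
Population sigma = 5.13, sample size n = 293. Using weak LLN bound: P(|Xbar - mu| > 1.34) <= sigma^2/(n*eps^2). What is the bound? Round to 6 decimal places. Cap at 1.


bound = min(1, sigma^2/(n*eps^2))
sigma^2 = 5.13^2 = 26.3169
n*eps^2 = 293 * 1.34^2 = 293 * 1.7956 = 526.1108
sigma^2/(n*eps^2) = 26.3169 / 526.1108 ≈ 0.05002159

0.050022


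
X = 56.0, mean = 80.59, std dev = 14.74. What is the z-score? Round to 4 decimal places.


z = (X - mu) / sigma
X - mu = 56.0 - 80.59 = -24.59
z = -24.59 / 14.74 = -2459/1474 ≈ -1.668250

-1.6682


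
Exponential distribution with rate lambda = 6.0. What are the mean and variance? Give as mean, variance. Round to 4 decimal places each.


mean = 1/lam, var = 1/lam^2
mean = 1 / 6.0 = 1/6 ≈ 0.166667
lam^2 = 6.0^2 = 36
var = 1 / 36 = 1/36 ≈ 0.027778

0.1667, 0.0278


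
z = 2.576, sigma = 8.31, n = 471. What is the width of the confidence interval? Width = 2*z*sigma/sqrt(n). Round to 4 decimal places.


width = 2*z*sigma/sqrt(n)
2*z*sigma = 2 * 2.576 * 8.31 = 42.81312
sqrt(471) ≈ 21.702534
width = 42.81312 / 21.702534 ≈ 1.972724

1.9727


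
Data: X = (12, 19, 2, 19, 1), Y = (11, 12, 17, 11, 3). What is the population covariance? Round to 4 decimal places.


Cov = (1/n)*sum((xi-xbar)(yi-ybar))
n = 5, xbar = 53/5 = 10.6, ybar = 54/5 = 10.8
sum((xi-xbar)(yi-ybar)) = 33.6
Cov = 33.6 / 5 = 6.72

6.7200


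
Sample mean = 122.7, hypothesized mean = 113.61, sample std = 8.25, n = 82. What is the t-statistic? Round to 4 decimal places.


t = (xbar - mu0) / (s/sqrt(n))
xbar - mu0 = 122.7 - 113.61 = 9.09
sqrt(82) ≈ 9.05538514
s/sqrt(n) = 8.25 / 9.05538514 ≈ 0.91106009
t = 9.09 / 0.91106009 ≈ 9.977388

9.9774


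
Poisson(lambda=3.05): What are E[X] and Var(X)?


E[X] = Var(X) = lambda = 3.05

3.05, 3.05


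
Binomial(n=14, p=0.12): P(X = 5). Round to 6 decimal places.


P = C(n,k) * p^k * (1-p)^(n-k)
C(14,5) = 2002
p^k = 0.12^5 = 0.0000248832
(1-p)^(n-k) = 0.88^9 ≈ 0.3164784
P = 2002 * 0.0000248832 * 0.3164784 ≈ 0.015766

0.015766


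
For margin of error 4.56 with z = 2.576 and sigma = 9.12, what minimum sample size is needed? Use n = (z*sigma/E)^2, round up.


z*sigma/E = 2.576 * 9.12 / 4.56 = 5.152
(z*sigma/E)^2 = 26.543104
round up: n = 27

27


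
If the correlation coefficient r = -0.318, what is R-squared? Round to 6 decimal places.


R^2 = r^2 = (-0.318)^2 = 0.101124

0.101124


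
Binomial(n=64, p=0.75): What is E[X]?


E[X] = n*p = 64 * 0.75 = 48

48


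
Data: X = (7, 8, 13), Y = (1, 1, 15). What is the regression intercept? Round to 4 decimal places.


a = ybar - b*xbar, where b = sum((xi-xbar)(yi-ybar)) / sum((xi-xbar)^2)
n = 3, xbar = 28/3 ≈ 9.333333, ybar = 17/3 ≈ 5.666667
Sxy = sum((xi-xbar)(yi-ybar)) = 154/3 ≈ 51.333333
Sxx = sum((xi-xbar)^2) = 62/3 ≈ 20.666667
b = Sxy / Sxx = 77/31 ≈ 2.483871
a = 5.666667 - 2.483871 * 9.333333 = -543/31 ≈ -17.516129

-17.5161


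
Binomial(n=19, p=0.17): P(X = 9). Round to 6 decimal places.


P = C(n,k) * p^k * (1-p)^(n-k)
C(19,9) = 92378
p^k = 0.17^9 ≈ 0.0000001185879
(1-p)^(n-k) = 0.83^10 ≈ 0.1551604
P = 92378 * 0.0000001185879 * 0.1551604 ≈ 0.001700

0.001700


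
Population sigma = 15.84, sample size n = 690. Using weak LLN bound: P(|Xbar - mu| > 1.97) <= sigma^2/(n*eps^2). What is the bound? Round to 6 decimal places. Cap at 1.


bound = min(1, sigma^2/(n*eps^2))
sigma^2 = 15.84^2 = 250.9056
n*eps^2 = 690 * 1.97^2 = 690 * 3.8809 = 2677.821
sigma^2/(n*eps^2) = 250.9056 / 2677.821 ≈ 0.09369767

0.093698


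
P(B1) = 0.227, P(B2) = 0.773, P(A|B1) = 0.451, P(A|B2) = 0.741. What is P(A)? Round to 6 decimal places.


P(A) = P(A|B1)*P(B1) + P(A|B2)*P(B2)
P(A|B1)*P(B1) = 0.451 * 0.227 = 0.102377
P(A|B2)*P(B2) = 0.741 * 0.773 = 0.572793
P(A) = 0.102377 + 0.572793 = 0.67517

0.675170


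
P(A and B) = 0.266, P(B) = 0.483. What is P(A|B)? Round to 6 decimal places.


P(A|B) = P(A and B) / P(B) = 0.266 / 0.483 = 38/69 ≈ 0.55072464

0.550725


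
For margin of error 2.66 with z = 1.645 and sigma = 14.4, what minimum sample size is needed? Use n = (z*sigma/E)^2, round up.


z*sigma/E = 1.645 * 14.4 / 2.66 = 846/95 ≈ 8.905263
(z*sigma/E)^2 = 715716/9025 ≈ 79.303712
round up: n = 80

80


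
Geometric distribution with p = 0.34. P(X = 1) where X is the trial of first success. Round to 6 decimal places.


P = (1-p)^(k-1) * p
(1-p)^(k-1) = 0.66^0 = 1
P = 1 * 0.34 = 0.34

0.340000


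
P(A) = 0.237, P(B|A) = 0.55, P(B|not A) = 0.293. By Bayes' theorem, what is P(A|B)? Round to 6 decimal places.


P(A|B) = P(B|A)*P(A) / P(B), P(B) = P(B|A)*P(A) + P(B|not A)*P(not A)
P(B|A)*P(A) = 0.55 * 0.237 = 0.13035
P(B|not A)*P(not A) = 0.293 * 0.763 = 0.223559
P(B) = 0.13035 + 0.223559 = 0.353909
P(A|B) = 0.13035 / 0.353909 ≈ 0.36831502

0.368315


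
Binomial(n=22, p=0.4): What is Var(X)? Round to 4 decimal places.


Var = n*p*(1-p) = 22 * 0.4 * 0.6 = 5.28

5.2800


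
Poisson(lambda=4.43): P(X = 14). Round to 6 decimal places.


P = e^(-lam) * lam^k / k!
e^(-4.43) ≈ 0.01191449
lam^k = 4.43^14 ≈ 1121120172.890307
k! = 14! = 87178291200
P = 0.01191449 * 1121120172.890307 / 87178291200 ≈ 0.000153

0.000153


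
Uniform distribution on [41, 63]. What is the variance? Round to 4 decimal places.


Var = (b-a)^2 / 12
(b-a)^2 = (63 - 41)^2 = 484
Var = 484/12 ≈ 40.333333

40.3333


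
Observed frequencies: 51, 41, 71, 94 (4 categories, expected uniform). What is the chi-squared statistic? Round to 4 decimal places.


chi2 = sum((O-E)^2/E), E = total/4
total = 257, E = 257/4 = 64.25
(51 - 64.25)^2 / 64.25 = 175.5625 / 64.25 = 2809/1028 ≈ 2.732490
(41 - 64.25)^2 / 64.25 = 540.5625 / 64.25 = 8649/1028 ≈ 8.413424
(71 - 64.25)^2 / 64.25 = 45.5625 / 64.25 = 729/1028 ≈ 0.709144
(94 - 64.25)^2 / 64.25 = 885.0625 / 64.25 = 14161/1028 ≈ 13.775292
chi2 = 6587/257 ≈ 25.630350

25.6304


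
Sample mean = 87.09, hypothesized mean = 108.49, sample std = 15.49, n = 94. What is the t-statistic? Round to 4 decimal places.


t = (xbar - mu0) / (s/sqrt(n))
xbar - mu0 = 87.09 - 108.49 = -21.4
sqrt(94) ≈ 9.69535971
s/sqrt(n) = 15.49 / 9.69535971 ≈ 1.59767151
t = -21.4 / 1.59767151 ≈ -13.394493

-13.3945


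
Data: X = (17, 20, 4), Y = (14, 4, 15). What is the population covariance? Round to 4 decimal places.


Cov = (1/n)*sum((xi-xbar)(yi-ybar))
n = 3, xbar = 41/3 ≈ 13.666667, ybar = 33/3 = 11
sum((xi-xbar)(yi-ybar)) = -73
Cov = -73 / 3 = -73/3 ≈ -24.333333

-24.3333


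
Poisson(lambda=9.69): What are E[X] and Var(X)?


E[X] = Var(X) = lambda = 9.69

9.69, 9.69


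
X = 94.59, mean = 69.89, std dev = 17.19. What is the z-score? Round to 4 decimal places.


z = (X - mu) / sigma
X - mu = 94.59 - 69.89 = 24.7
z = 24.7 / 17.19 = 2470/1719 ≈ 1.436882

1.4369


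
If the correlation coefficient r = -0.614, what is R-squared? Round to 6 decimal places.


R^2 = r^2 = (-0.614)^2 = 0.376996

0.376996


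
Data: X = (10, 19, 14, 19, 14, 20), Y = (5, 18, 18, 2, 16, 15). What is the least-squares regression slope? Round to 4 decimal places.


b = sum((xi-xbar)(yi-ybar)) / sum((xi-xbar)^2)
n = 6, xbar = 96/6 = 16, ybar = 74/6 = 37/3 ≈ 12.333333
Sxy = sum((xi-xbar)(yi-ybar)) = 22
Sxx = sum((xi-xbar)^2) = 78
b = Sxy / Sxx = 11/39 ≈ 0.282051

0.2821


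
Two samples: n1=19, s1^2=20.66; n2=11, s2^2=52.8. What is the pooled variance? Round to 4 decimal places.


sp^2 = ((n1-1)*s1^2 + (n2-1)*s2^2)/(n1+n2-2)
(n1-1)*s1^2 = 18 * 20.66 = 371.88
(n2-1)*s2^2 = 10 * 52.8 = 528
numerator = 371.88 + 528 = 899.88
n1+n2-2 = 28
sp^2 = 899.88 / 28 = 22497/700 ≈ 32.138571

32.1386


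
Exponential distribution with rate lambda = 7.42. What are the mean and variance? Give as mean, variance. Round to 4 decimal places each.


mean = 1/lam, var = 1/lam^2
mean = 1 / 7.42 = 50/371 ≈ 0.134771
lam^2 = 7.42^2 = 55.0564
var = 1 / 55.0564 ≈ 0.018163

0.1348, 0.0182


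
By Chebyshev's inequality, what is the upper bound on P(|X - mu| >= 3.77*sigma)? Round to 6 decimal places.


P <= 1/k^2
k^2 = 3.77^2 = 14.2129
1/k^2 = 1 / 14.2129 ≈ 0.07035862

0.070359


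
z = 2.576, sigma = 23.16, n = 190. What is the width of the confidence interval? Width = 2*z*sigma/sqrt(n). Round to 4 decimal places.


width = 2*z*sigma/sqrt(n)
2*z*sigma = 2 * 2.576 * 23.16 = 119.32032
sqrt(190) ≈ 13.784049
width = 119.32032 / 13.784049 ≈ 8.656406

8.6564


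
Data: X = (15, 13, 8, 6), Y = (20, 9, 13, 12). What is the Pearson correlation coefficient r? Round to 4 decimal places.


r = sum((xi-xbar)(yi-ybar)) / sqrt(sum((xi-xbar)^2) * sum((yi-ybar)^2))
n = 4, xbar = 42/4 = 10.5, ybar = 54/4 = 13.5
Sxy = sum((xi-xbar)(yi-ybar)) = 26
Sxx = sum((xi-xbar)^2) = 53
Syy = sum((yi-ybar)^2) = 65
sqrt(Sxx*Syy) ≈ 58.694122
r = Sxy / sqrt(Sxx*Syy) = 26 / 58.694122 ≈ 0.442975

0.4430


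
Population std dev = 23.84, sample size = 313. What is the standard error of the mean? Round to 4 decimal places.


SE = sigma / sqrt(n)
sqrt(313) ≈ 17.691806
SE = 23.84 / 17.691806 ≈ 1.347516

1.3475


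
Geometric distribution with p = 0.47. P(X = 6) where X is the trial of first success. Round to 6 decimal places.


P = (1-p)^(k-1) * p
(1-p)^(k-1) = 0.53^5 ≈ 0.04181955
P = 0.04181955 * 0.47 ≈ 0.01965519

0.019655


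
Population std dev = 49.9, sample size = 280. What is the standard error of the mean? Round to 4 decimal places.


SE = sigma / sqrt(n)
sqrt(280) ≈ 16.733201
SE = 49.9 / 16.733201 ≈ 2.982095

2.9821


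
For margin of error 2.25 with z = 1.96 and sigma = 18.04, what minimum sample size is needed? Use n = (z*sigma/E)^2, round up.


z*sigma/E = 1.96 * 18.04 / 2.25 = 88396/5625 ≈ 15.714844
(z*sigma/E)^2 ≈ 246.956336
round up: n = 247

247


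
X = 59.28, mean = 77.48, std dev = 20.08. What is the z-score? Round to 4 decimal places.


z = (X - mu) / sigma
X - mu = 59.28 - 77.48 = -18.2
z = -18.2 / 20.08 = -455/502 ≈ -0.906375

-0.9064


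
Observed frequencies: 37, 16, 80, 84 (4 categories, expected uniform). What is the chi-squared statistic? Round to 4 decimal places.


chi2 = sum((O-E)^2/E), E = total/4
total = 217, E = 217/4 = 54.25
(37 - 54.25)^2 / 54.25 = 297.5625 / 54.25 = 4761/868 ≈ 5.485023
(16 - 54.25)^2 / 54.25 = 1463.0625 / 54.25 = 23409/868 ≈ 26.968894
(80 - 54.25)^2 / 54.25 = 663.0625 / 54.25 = 10609/868 ≈ 12.222350
(84 - 54.25)^2 / 54.25 = 885.0625 / 54.25 = 2023/124 ≈ 16.314516
chi2 = 13235/217 ≈ 60.990783

60.9908


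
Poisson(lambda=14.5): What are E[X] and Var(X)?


E[X] = Var(X) = lambda = 14.5

14.5, 14.5


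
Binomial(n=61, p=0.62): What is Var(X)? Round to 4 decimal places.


Var = n*p*(1-p) = 61 * 0.62 * 0.38 = 14.3716

14.3716


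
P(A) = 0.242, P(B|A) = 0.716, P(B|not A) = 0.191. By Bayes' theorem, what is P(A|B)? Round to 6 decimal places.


P(A|B) = P(B|A)*P(A) / P(B), P(B) = P(B|A)*P(A) + P(B|not A)*P(not A)
P(B|A)*P(A) = 0.716 * 0.242 = 0.173272
P(B|not A)*P(not A) = 0.191 * 0.758 = 0.144778
P(B) = 0.173272 + 0.144778 = 0.31805
P(A|B) = 0.173272 / 0.31805 ≈ 0.54479484

0.544795


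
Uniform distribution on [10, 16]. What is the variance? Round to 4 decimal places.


Var = (b-a)^2 / 12
(b-a)^2 = (16 - 10)^2 = 36
Var = 36/12 = 3

3.0000


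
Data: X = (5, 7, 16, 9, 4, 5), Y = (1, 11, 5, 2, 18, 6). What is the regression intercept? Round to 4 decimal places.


a = ybar - b*xbar, where b = sum((xi-xbar)(yi-ybar)) / sum((xi-xbar)^2)
n = 6, xbar = 46/6 = 23/3 ≈ 7.666667, ybar = 43/6 ≈ 7.166667
Sxy = sum((xi-xbar)(yi-ybar)) = -143/3 ≈ -47.666667
Sxx = sum((xi-xbar)^2) = 298/3 ≈ 99.333333
b = Sxy / Sxx = -143/298 ≈ -0.479866
a = 7.166667 - (-0.479866) * 7.666667 = 1616/149 ≈ 10.845638

10.8456


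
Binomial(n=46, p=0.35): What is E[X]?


E[X] = n*p = 46 * 0.35 = 16.1

16.1


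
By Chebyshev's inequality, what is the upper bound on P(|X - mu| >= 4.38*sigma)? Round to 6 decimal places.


P <= 1/k^2
k^2 = 4.38^2 = 19.1844
1/k^2 = 1 / 19.1844 ≈ 0.05212569

0.052126


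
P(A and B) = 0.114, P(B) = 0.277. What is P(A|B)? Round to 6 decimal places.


P(A|B) = P(A and B) / P(B) = 0.114 / 0.277 = 114/277 ≈ 0.41155235

0.411552


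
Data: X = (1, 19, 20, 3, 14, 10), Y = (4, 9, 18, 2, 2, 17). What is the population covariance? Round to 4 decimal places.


Cov = (1/n)*sum((xi-xbar)(yi-ybar))
n = 6, xbar = 67/6 ≈ 11.166667, ybar = 52/6 = 26/3 ≈ 8.666667
sum((xi-xbar)(yi-ybar)) = 475/3 ≈ 158.333333
Cov = 158.333333 / 6 = 475/18 ≈ 26.388889

26.3889


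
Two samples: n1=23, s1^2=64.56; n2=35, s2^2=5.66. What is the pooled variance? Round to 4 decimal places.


sp^2 = ((n1-1)*s1^2 + (n2-1)*s2^2)/(n1+n2-2)
(n1-1)*s1^2 = 22 * 64.56 = 1420.32
(n2-1)*s2^2 = 34 * 5.66 = 192.44
numerator = 1420.32 + 192.44 = 1612.76
n1+n2-2 = 56
sp^2 = 1612.76 / 56 = 40319/1400 ≈ 28.799286

28.7993


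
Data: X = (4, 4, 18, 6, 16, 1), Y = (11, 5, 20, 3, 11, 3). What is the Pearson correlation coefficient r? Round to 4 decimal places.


r = sum((xi-xbar)(yi-ybar)) / sqrt(sum((xi-xbar)^2) * sum((yi-ybar)^2))
n = 6, xbar = 49/6 ≈ 8.166667, ybar = 53/6 ≈ 8.833333
Sxy = sum((xi-xbar)(yi-ybar)) = 1129/6 ≈ 188.166667
Sxx = sum((xi-xbar)^2) = 1493/6 ≈ 248.833333
Syy = sum((yi-ybar)^2) = 1301/6 ≈ 216.833333
sqrt(Sxx*Syy) ≈ 232.282933
r = Sxy / sqrt(Sxx*Syy) = 188.166667 / 232.282933 ≈ 0.810075

0.8101


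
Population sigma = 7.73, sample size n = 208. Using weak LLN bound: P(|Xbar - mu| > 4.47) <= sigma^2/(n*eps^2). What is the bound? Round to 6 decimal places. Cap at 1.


bound = min(1, sigma^2/(n*eps^2))
sigma^2 = 7.73^2 = 59.7529
n*eps^2 = 208 * 4.47^2 = 208 * 19.9809 = 4156.0272
sigma^2/(n*eps^2) = 59.7529 / 4156.0272 ≈ 0.01437741

0.014377


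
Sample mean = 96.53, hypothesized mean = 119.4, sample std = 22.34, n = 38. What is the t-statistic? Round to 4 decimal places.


t = (xbar - mu0) / (s/sqrt(n))
xbar - mu0 = 96.53 - 119.4 = -22.87
sqrt(38) ≈ 6.16441400
s/sqrt(n) = 22.34 / 6.16441400 ≈ 3.62402655
t = -22.87 / 3.62402655 ≈ -6.310660

-6.3107


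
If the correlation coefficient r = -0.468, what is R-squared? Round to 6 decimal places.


R^2 = r^2 = (-0.468)^2 = 0.219024

0.219024


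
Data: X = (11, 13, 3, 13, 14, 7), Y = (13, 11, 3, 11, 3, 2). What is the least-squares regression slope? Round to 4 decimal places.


b = sum((xi-xbar)(yi-ybar)) / sum((xi-xbar)^2)
n = 6, xbar = 61/6 ≈ 10.166667, ybar = 43/6 ≈ 7.166667
Sxy = sum((xi-xbar)(yi-ybar)) = 341/6 ≈ 56.833333
Sxx = sum((xi-xbar)^2) = 557/6 ≈ 92.833333
b = Sxy / Sxx = 341/557 ≈ 0.612208

0.6122


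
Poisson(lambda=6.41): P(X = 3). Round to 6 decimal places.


P = e^(-lam) * lam^k / k!
e^(-6.41) ≈ 0.001645025
lam^k = 6.41^3 = 263.374721
k! = 3! = 6
P = 0.001645025 * 263.374721 / 6 ≈ 0.072210

0.072210


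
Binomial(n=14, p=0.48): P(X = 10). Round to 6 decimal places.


P = C(n,k) * p^k * (1-p)^(n-k)
C(14,10) = 1001
p^k = 0.48^10 ≈ 0.0006492506
(1-p)^(n-k) = 0.52^4 = 0.07311616
P = 1001 * 0.0006492506 * 0.07311616 ≈ 0.047518

0.047518


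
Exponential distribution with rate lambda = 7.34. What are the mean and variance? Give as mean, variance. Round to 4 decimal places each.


mean = 1/lam, var = 1/lam^2
mean = 1 / 7.34 = 50/367 ≈ 0.136240
lam^2 = 7.34^2 = 53.8756
var = 1 / 53.8756 ≈ 0.018561

0.1362, 0.0186


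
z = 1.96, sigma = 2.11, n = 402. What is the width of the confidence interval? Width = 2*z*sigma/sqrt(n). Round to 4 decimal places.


width = 2*z*sigma/sqrt(n)
2*z*sigma = 2 * 1.96 * 2.11 = 8.2712
sqrt(402) ≈ 20.049938
width = 8.2712 / 20.049938 ≈ 0.412530

0.4125


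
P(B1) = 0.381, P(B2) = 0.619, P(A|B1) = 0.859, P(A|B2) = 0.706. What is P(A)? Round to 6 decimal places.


P(A) = P(A|B1)*P(B1) + P(A|B2)*P(B2)
P(A|B1)*P(B1) = 0.859 * 0.381 = 0.327279
P(A|B2)*P(B2) = 0.706 * 0.619 = 0.437014
P(A) = 0.327279 + 0.437014 = 0.764293

0.764293


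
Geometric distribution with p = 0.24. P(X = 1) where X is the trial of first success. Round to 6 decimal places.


P = (1-p)^(k-1) * p
(1-p)^(k-1) = 0.76^0 = 1
P = 1 * 0.24 = 0.24

0.240000


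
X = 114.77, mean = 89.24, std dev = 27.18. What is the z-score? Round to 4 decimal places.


z = (X - mu) / sigma
X - mu = 114.77 - 89.24 = 25.53
z = 25.53 / 27.18 = 851/906 ≈ 0.939294

0.9393


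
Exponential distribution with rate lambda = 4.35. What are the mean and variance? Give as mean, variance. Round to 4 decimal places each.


mean = 1/lam, var = 1/lam^2
mean = 1 / 4.35 = 20/87 ≈ 0.229885
lam^2 = 4.35^2 = 18.9225
var = 1 / 18.9225 = 400/7569 ≈ 0.052847

0.2299, 0.0528


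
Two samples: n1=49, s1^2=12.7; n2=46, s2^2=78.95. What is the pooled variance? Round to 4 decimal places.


sp^2 = ((n1-1)*s1^2 + (n2-1)*s2^2)/(n1+n2-2)
(n1-1)*s1^2 = 48 * 12.7 = 609.6
(n2-1)*s2^2 = 45 * 78.95 = 3552.75
numerator = 609.6 + 3552.75 = 4162.35
n1+n2-2 = 93
sp^2 = 4162.35 / 93 = 27749/620 ≈ 44.756452

44.7565


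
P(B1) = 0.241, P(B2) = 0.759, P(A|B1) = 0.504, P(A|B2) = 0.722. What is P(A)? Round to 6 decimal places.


P(A) = P(A|B1)*P(B1) + P(A|B2)*P(B2)
P(A|B1)*P(B1) = 0.504 * 0.241 = 0.121464
P(A|B2)*P(B2) = 0.722 * 0.759 = 0.547998
P(A) = 0.121464 + 0.547998 = 0.669462

0.669462


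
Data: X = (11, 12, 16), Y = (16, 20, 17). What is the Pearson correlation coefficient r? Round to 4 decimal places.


r = sum((xi-xbar)(yi-ybar)) / sqrt(sum((xi-xbar)^2) * sum((yi-ybar)^2))
n = 3, xbar = 39/3 = 13, ybar = 53/3 ≈ 17.666667
Sxy = sum((xi-xbar)(yi-ybar)) = -1
Sxx = sum((xi-xbar)^2) = 14
Syy = sum((yi-ybar)^2) = 26/3 ≈ 8.666667
sqrt(Sxx*Syy) ≈ 11.015141
r = Sxy / sqrt(Sxx*Syy) = -1 / 11.015141 ≈ -0.090784

-0.0908


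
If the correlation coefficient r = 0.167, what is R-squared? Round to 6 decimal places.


R^2 = r^2 = (0.167)^2 = 0.027889

0.027889


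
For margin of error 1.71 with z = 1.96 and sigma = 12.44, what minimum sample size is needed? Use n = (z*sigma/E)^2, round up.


z*sigma/E = 1.96 * 12.44 / 1.71 = 60956/4275 ≈ 14.258713
(z*sigma/E)^2 ≈ 203.310909
round up: n = 204

204


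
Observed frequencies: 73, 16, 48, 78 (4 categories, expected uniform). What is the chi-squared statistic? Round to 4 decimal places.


chi2 = sum((O-E)^2/E), E = total/4
total = 215, E = 215/4 = 53.75
(73 - 53.75)^2 / 53.75 = 370.5625 / 53.75 = 5929/860 ≈ 6.894186
(16 - 53.75)^2 / 53.75 = 1425.0625 / 53.75 = 22801/860 ≈ 26.512791
(48 - 53.75)^2 / 53.75 = 33.0625 / 53.75 = 529/860 ≈ 0.615116
(78 - 53.75)^2 / 53.75 = 588.0625 / 53.75 = 9409/860 ≈ 10.940698
chi2 = 9667/215 ≈ 44.962791

44.9628


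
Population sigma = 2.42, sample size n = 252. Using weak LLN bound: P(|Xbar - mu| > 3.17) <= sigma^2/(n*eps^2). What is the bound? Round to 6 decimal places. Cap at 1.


bound = min(1, sigma^2/(n*eps^2))
sigma^2 = 2.42^2 = 5.8564
n*eps^2 = 252 * 3.17^2 = 252 * 10.0489 = 2532.3228
sigma^2/(n*eps^2) = 5.8564 / 2532.3228 ≈ 0.00231266

0.002313


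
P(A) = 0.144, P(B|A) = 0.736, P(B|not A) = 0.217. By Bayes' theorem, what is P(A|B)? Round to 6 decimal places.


P(A|B) = P(B|A)*P(A) / P(B), P(B) = P(B|A)*P(A) + P(B|not A)*P(not A)
P(B|A)*P(A) = 0.736 * 0.144 = 0.105984
P(B|not A)*P(not A) = 0.217 * 0.856 = 0.185752
P(B) = 0.105984 + 0.185752 = 0.291736
P(A|B) = 0.105984 / 0.291736 ≈ 0.36328736

0.363287


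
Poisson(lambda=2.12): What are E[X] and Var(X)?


E[X] = Var(X) = lambda = 2.12

2.12, 2.12


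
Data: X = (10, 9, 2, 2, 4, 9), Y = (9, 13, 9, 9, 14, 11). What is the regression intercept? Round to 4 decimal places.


a = ybar - b*xbar, where b = sum((xi-xbar)(yi-ybar)) / sum((xi-xbar)^2)
n = 6, xbar = 36/6 = 6, ybar = 65/6 ≈ 10.833333
Sxy = sum((xi-xbar)(yi-ybar)) = 8
Sxx = sum((xi-xbar)^2) = 70
b = Sxy / Sxx = 4/35 ≈ 0.114286
a = 10.833333 - 0.114286 * 6 = 2131/210 ≈ 10.147619

10.1476


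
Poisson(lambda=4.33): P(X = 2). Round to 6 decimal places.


P = e^(-lam) * lam^k / k!
e^(-4.33) ≈ 0.01316755
lam^k = 4.33^2 = 18.7489
k! = 2! = 2
P = 0.01316755 * 18.7489 / 2 ≈ 0.123439

0.123439


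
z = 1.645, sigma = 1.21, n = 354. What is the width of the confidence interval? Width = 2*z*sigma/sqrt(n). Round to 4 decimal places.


width = 2*z*sigma/sqrt(n)
2*z*sigma = 2 * 1.645 * 1.21 = 3.9809
sqrt(354) ≈ 18.814888
width = 3.9809 / 18.814888 ≈ 0.211582

0.2116


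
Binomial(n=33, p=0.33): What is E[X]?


E[X] = n*p = 33 * 0.33 = 10.89

10.89


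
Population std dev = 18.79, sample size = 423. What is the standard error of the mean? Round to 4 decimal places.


SE = sigma / sqrt(n)
sqrt(423) ≈ 20.566964
SE = 18.79 / 20.566964 ≈ 0.913601

0.9136


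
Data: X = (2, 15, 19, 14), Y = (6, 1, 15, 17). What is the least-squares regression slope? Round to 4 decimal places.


b = sum((xi-xbar)(yi-ybar)) / sum((xi-xbar)^2)
n = 4, xbar = 50/4 = 12.5, ybar = 39/4 = 9.75
Sxy = sum((xi-xbar)(yi-ybar)) = 62.5
Sxx = sum((xi-xbar)^2) = 161
b = Sxy / Sxx = 125/322 ≈ 0.388199

0.3882


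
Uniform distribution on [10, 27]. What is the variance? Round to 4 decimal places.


Var = (b-a)^2 / 12
(b-a)^2 = (27 - 10)^2 = 289
Var = 289/12 ≈ 24.083333

24.0833


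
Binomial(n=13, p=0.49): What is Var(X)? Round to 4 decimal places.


Var = n*p*(1-p) = 13 * 0.49 * 0.51 = 3.2487

3.2487


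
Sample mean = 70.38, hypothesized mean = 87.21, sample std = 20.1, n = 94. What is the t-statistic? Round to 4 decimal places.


t = (xbar - mu0) / (s/sqrt(n))
xbar - mu0 = 70.38 - 87.21 = -16.83
sqrt(94) ≈ 9.69535971
s/sqrt(n) = 20.1 / 9.69535971 ≈ 2.07315670
t = -16.83 / 2.07315670 ≈ -8.118055

-8.1181


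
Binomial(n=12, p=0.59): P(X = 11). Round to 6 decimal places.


P = C(n,k) * p^k * (1-p)^(n-k)
C(12,11) = 12
p^k = 0.59^11 ≈ 0.003015589
(1-p)^(n-k) = 0.41^1 = 0.41
P = 12 * 0.003015589 * 0.41 ≈ 0.014837

0.014837


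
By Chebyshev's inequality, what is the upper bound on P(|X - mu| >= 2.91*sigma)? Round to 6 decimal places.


P <= 1/k^2
k^2 = 2.91^2 = 8.4681
1/k^2 = 1 / 8.4681 ≈ 0.11809024

0.118090


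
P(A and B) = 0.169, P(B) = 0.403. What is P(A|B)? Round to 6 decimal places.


P(A|B) = P(A and B) / P(B) = 0.169 / 0.403 = 13/31 ≈ 0.41935484

0.419355


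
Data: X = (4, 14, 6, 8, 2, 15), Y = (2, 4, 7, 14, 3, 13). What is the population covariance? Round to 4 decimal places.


Cov = (1/n)*sum((xi-xbar)(yi-ybar))
n = 6, xbar = 49/6 ≈ 8.166667, ybar = 43/6 ≈ 7.166667
sum((xi-xbar)(yi-ybar)) = 407/6 ≈ 67.833333
Cov = 67.833333 / 6 = 407/36 ≈ 11.305556

11.3056


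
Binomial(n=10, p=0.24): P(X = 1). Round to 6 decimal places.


P = C(n,k) * p^k * (1-p)^(n-k)
C(10,1) = 10
p^k = 0.24^1 = 0.24
(1-p)^(n-k) = 0.76^9 ≈ 0.08459064
P = 10 * 0.24 * 0.08459064 ≈ 0.203018

0.203018


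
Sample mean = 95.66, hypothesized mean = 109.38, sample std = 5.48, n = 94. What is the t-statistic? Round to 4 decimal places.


t = (xbar - mu0) / (s/sqrt(n))
xbar - mu0 = 95.66 - 109.38 = -13.72
sqrt(94) ≈ 9.69535971
s/sqrt(n) = 5.48 / 9.69535971 ≈ 0.56521884
t = -13.72 / 0.56521884 ≈ -24.273784

-24.2738


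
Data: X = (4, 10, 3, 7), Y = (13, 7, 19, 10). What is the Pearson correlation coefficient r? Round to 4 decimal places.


r = sum((xi-xbar)(yi-ybar)) / sqrt(sum((xi-xbar)^2) * sum((yi-ybar)^2))
n = 4, xbar = 24/4 = 6, ybar = 49/4 = 12.25
Sxy = sum((xi-xbar)(yi-ybar)) = -45
Sxx = sum((xi-xbar)^2) = 30
Syy = sum((yi-ybar)^2) = 78.75
sqrt(Sxx*Syy) ≈ 48.605555
r = Sxy / sqrt(Sxx*Syy) = -45 / 48.605555 ≈ -0.925820

-0.9258


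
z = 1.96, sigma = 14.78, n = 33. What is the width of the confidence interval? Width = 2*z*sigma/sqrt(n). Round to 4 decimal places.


width = 2*z*sigma/sqrt(n)
2*z*sigma = 2 * 1.96 * 14.78 = 57.9376
sqrt(33) ≈ 5.744563
width = 57.9376 / 5.744563 ≈ 10.085642

10.0856


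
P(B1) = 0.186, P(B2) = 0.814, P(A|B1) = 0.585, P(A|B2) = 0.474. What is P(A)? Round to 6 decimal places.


P(A) = P(A|B1)*P(B1) + P(A|B2)*P(B2)
P(A|B1)*P(B1) = 0.585 * 0.186 = 0.10881
P(A|B2)*P(B2) = 0.474 * 0.814 = 0.385836
P(A) = 0.10881 + 0.385836 = 0.494646

0.494646


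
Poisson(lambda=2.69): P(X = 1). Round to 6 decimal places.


P = e^(-lam) * lam^k / k!
e^(-2.69) ≈ 0.06788094
lam^k = 2.69^1 = 2.69
k! = 1! = 1
P = 0.06788094 * 2.69 / 1 ≈ 0.182600

0.182600


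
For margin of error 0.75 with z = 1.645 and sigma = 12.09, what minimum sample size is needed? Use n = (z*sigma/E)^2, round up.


z*sigma/E = 1.645 * 12.09 / 0.75 = 26.5174
(z*sigma/E)^2 ≈ 703.172503
round up: n = 704

704


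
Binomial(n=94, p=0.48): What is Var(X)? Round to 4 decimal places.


Var = n*p*(1-p) = 94 * 0.48 * 0.52 = 23.4624

23.4624


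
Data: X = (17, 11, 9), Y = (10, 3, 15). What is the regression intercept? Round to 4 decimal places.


a = ybar - b*xbar, where b = sum((xi-xbar)(yi-ybar)) / sum((xi-xbar)^2)
n = 3, xbar = 37/3 ≈ 12.333333, ybar = 28/3 ≈ 9.333333
Sxy = sum((xi-xbar)(yi-ybar)) = -22/3 ≈ -7.333333
Sxx = sum((xi-xbar)^2) = 104/3 ≈ 34.666667
b = Sxy / Sxx = -11/52 ≈ -0.211538
a = 9.333333 - (-0.211538) * 12.333333 = 621/52 ≈ 11.942308

11.9423


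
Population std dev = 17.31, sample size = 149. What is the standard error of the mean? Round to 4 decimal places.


SE = sigma / sqrt(n)
sqrt(149) ≈ 12.206556
SE = 17.31 / 12.206556 ≈ 1.418090

1.4181


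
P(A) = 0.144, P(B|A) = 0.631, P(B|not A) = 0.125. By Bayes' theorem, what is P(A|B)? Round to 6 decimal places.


P(A|B) = P(B|A)*P(A) / P(B), P(B) = P(B|A)*P(A) + P(B|not A)*P(not A)
P(B|A)*P(A) = 0.631 * 0.144 = 0.090864
P(B|not A)*P(not A) = 0.125 * 0.856 = 0.107
P(B) = 0.090864 + 0.107 = 0.197864
P(A|B) = 0.090864 / 0.197864 ≈ 0.45922452

0.459225


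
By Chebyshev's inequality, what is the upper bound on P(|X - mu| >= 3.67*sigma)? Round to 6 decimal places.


P <= 1/k^2
k^2 = 3.67^2 = 13.4689
1/k^2 = 1 / 13.4689 ≈ 0.07424511

0.074245


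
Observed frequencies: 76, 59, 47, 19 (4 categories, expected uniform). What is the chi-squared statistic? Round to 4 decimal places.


chi2 = sum((O-E)^2/E), E = total/4
total = 201, E = 201/4 = 50.25
(76 - 50.25)^2 / 50.25 = 663.0625 / 50.25 = 10609/804 ≈ 13.195274
(59 - 50.25)^2 / 50.25 = 76.5625 / 50.25 = 1225/804 ≈ 1.523632
(47 - 50.25)^2 / 50.25 = 10.5625 / 50.25 = 169/804 ≈ 0.210199
(19 - 50.25)^2 / 50.25 = 976.5625 / 50.25 = 15625/804 ≈ 19.434080
chi2 = 6907/201 ≈ 34.363184

34.3632


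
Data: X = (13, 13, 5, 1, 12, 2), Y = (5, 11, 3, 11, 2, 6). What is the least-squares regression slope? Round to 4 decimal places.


b = sum((xi-xbar)(yi-ybar)) / sum((xi-xbar)^2)
n = 6, xbar = 46/6 = 23/3 ≈ 7.666667, ybar = 38/6 = 19/3 ≈ 6.333333
Sxy = sum((xi-xbar)(yi-ybar)) = -64/3 ≈ -21.333333
Sxx = sum((xi-xbar)^2) = 478/3 ≈ 159.333333
b = Sxy / Sxx = -32/239 ≈ -0.133891

-0.1339


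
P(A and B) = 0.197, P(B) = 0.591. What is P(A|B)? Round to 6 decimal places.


P(A|B) = P(A and B) / P(B) = 0.197 / 0.591 = 1/3 ≈ 0.33333333

0.333333


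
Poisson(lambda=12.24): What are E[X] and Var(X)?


E[X] = Var(X) = lambda = 12.24

12.24, 12.24


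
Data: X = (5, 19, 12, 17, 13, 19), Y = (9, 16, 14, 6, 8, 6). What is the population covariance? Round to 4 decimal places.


Cov = (1/n)*sum((xi-xbar)(yi-ybar))
n = 6, xbar = 85/6 ≈ 14.166667, ybar = 59/6 ≈ 9.833333
sum((xi-xbar)(yi-ybar)) = 7/6 ≈ 1.166667
Cov = 1.166667 / 6 = 7/36 ≈ 0.194444

0.1944


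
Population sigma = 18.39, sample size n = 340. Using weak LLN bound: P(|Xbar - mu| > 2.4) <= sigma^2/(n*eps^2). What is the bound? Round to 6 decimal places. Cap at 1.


bound = min(1, sigma^2/(n*eps^2))
sigma^2 = 18.39^2 = 338.1921
n*eps^2 = 340 * 2.4^2 = 340 * 5.76 = 1958.4
sigma^2/(n*eps^2) = 338.1921 / 1958.4 ≈ 0.17268796

0.172688


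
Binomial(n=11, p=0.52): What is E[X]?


E[X] = n*p = 11 * 0.52 = 5.72

5.72


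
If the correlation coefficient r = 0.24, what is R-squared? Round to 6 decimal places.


R^2 = r^2 = (0.24)^2 = 0.0576

0.057600


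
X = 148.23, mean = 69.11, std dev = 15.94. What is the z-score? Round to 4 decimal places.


z = (X - mu) / sigma
X - mu = 148.23 - 69.11 = 79.12
z = 79.12 / 15.94 = 3956/797 ≈ 4.963614

4.9636


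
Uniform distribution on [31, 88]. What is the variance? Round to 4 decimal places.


Var = (b-a)^2 / 12
(b-a)^2 = (88 - 31)^2 = 3249
Var = 3249/12 = 270.75

270.7500


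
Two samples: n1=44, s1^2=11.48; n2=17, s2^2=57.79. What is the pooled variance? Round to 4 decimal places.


sp^2 = ((n1-1)*s1^2 + (n2-1)*s2^2)/(n1+n2-2)
(n1-1)*s1^2 = 43 * 11.48 = 493.64
(n2-1)*s2^2 = 16 * 57.79 = 924.64
numerator = 493.64 + 924.64 = 1418.28
n1+n2-2 = 59
sp^2 = 1418.28 / 59 = 35457/1475 ≈ 24.038644

24.0386


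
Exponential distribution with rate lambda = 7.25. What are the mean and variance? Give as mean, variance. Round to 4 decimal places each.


mean = 1/lam, var = 1/lam^2
mean = 1 / 7.25 = 4/29 ≈ 0.137931
lam^2 = 7.25^2 = 52.5625
var = 1 / 52.5625 = 16/841 ≈ 0.019025

0.1379, 0.0190


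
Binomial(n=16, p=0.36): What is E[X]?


E[X] = n*p = 16 * 0.36 = 5.76

5.76


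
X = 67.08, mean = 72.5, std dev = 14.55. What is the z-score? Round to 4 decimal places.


z = (X - mu) / sigma
X - mu = 67.08 - 72.5 = -5.42
z = -5.42 / 14.55 = -542/1455 ≈ -0.372509

-0.3725


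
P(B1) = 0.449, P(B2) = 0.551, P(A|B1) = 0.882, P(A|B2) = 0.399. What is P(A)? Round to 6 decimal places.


P(A) = P(A|B1)*P(B1) + P(A|B2)*P(B2)
P(A|B1)*P(B1) = 0.882 * 0.449 = 0.396018
P(A|B2)*P(B2) = 0.399 * 0.551 = 0.219849
P(A) = 0.396018 + 0.219849 = 0.615867

0.615867


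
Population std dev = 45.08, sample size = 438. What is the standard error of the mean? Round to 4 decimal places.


SE = sigma / sqrt(n)
sqrt(438) ≈ 20.928450
SE = 45.08 / 20.928450 ≈ 2.154006

2.1540


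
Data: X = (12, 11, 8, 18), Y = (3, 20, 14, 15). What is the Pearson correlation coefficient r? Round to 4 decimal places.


r = sum((xi-xbar)(yi-ybar)) / sqrt(sum((xi-xbar)^2) * sum((yi-ybar)^2))
n = 4, xbar = 49/4 = 12.25, ybar = 52/4 = 13
Sxy = sum((xi-xbar)(yi-ybar)) = 1
Sxx = sum((xi-xbar)^2) = 52.75
Syy = sum((yi-ybar)^2) = 154
sqrt(Sxx*Syy) ≈ 90.130461
r = Sxy / sqrt(Sxx*Syy) = 1 / 90.130461 ≈ 0.011095

0.0111


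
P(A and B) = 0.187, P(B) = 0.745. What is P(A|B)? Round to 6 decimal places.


P(A|B) = P(A and B) / P(B) = 0.187 / 0.745 = 187/745 ≈ 0.25100671

0.251007


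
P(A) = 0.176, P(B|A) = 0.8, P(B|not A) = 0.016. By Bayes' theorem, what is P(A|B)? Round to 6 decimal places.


P(A|B) = P(B|A)*P(A) / P(B), P(B) = P(B|A)*P(A) + P(B|not A)*P(not A)
P(B|A)*P(A) = 0.8 * 0.176 = 0.1408
P(B|not A)*P(not A) = 0.016 * 0.824 = 0.013184
P(B) = 0.1408 + 0.013184 = 0.153984
P(A|B) = 0.1408 / 0.153984 = 1100/1203 ≈ 0.91438071

0.914381


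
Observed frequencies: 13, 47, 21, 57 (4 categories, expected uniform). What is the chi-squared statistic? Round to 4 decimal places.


chi2 = sum((O-E)^2/E), E = total/4
total = 138, E = 138/4 = 34.5
(13 - 34.5)^2 / 34.5 = 462.25 / 34.5 = 1849/138 ≈ 13.398551
(47 - 34.5)^2 / 34.5 = 156.25 / 34.5 = 625/138 ≈ 4.528986
(21 - 34.5)^2 / 34.5 = 182.25 / 34.5 = 243/46 ≈ 5.282609
(57 - 34.5)^2 / 34.5 = 506.25 / 34.5 = 675/46 ≈ 14.673913
chi2 = 2614/69 ≈ 37.884058

37.8841


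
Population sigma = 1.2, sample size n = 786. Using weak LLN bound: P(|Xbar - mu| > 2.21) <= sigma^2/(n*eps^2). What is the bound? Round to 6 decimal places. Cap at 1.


bound = min(1, sigma^2/(n*eps^2))
sigma^2 = 1.2^2 = 1.44
n*eps^2 = 786 * 2.21^2 = 786 * 4.8841 = 3838.9026
sigma^2/(n*eps^2) = 1.44 / 3838.9026 ≈ 0.00037511

0.000375
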